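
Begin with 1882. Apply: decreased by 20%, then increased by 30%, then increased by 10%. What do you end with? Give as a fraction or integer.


Start: 1882
Step 1: decrease by 20% => multiply by 80/100
  1882 * 80/100 = 7528/5
Step 2: increase by 30% => multiply by 130/100
  7528/5 * 130/100 = 48932/25
Step 3: increase by 10% => multiply by 110/100
  48932/25 * 110/100 = 269126/125
Final value = 269126/125

269126/125


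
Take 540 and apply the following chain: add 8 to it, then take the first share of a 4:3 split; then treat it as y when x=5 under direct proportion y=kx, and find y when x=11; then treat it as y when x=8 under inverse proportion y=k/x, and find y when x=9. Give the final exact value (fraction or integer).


Start with 540.
Step 1: Add 8: 540+8=548; split 4:3 first = 548*4/7 = 2192/7
Step 2: Direct prop: k = (2192/7)/5; new y = k*11 = 2192/7*11/5 = 24112/35
Step 3: Inverse prop: k = (24112/35)*8; new y = k/9 = 24112/35*8/9 = 192896/315
Final result = 192896/315

192896/315


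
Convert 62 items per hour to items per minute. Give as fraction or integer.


Converting from per hour to per minute
Rate = 62 items per hour
Divide by 60: 62/60
= 31/30 items per minute

31/30


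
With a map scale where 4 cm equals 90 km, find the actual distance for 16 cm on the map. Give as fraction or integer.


Map scale: 4 cm = 90 km
Measured distance on map = 16 cm
Set up proportion: 16 * 90 / 4
= 1440 / 4
= 360 km

360


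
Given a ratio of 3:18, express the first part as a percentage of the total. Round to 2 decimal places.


Total parts = 3 + 18 = 21
First part fraction = 3/21
Percentage = (3/21) * 100
= 0.142857 * 100
= 14.29%

14.29


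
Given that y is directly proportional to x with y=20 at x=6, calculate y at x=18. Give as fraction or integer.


Direct proportion: y = kx
Find k: k = 20/6 = 10/3
Compute y at x=18: y = 10/3 * 18
y = 60

60


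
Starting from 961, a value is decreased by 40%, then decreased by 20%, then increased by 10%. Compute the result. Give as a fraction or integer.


Start: 961
Step 1: decrease by 40% => multiply by 60/100
  961 * 60/100 = 2883/5
Step 2: decrease by 20% => multiply by 80/100
  2883/5 * 80/100 = 11532/25
Step 3: increase by 10% => multiply by 110/100
  11532/25 * 110/100 = 63426/125
Final value = 63426/125

63426/125


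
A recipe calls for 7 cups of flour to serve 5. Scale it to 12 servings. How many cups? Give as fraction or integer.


Original: 7 cups for 5 servings
Target servings = 12
Scaling factor = 12/5
New amount = 7 * 12/5
= 84/5
= 84/5 cups

84/5


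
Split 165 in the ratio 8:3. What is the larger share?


Total parts = 8 + 3 = 11
Value per part = 165 / 11 = 15
First share = 8 * 15 = 120
Second share = 3 * 15 = 45
Larger share = 120

120


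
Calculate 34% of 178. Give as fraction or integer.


Compute 34% of 178
Convert percentage: 34% = 34/100
Multiply: 178 * 34/100
= 6052/100
= 1513/25

1513/25


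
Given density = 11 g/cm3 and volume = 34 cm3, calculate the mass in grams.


Using mass = density * volume
Density = 11 g/cm3
Volume = 34 cm3
Mass = 11 * 34
= 374 g

374


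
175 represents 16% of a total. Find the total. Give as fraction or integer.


Given: 175 is 16% of the whole
Set up: 175 = 16/100 * whole
whole = 175 * 100 / 16
whole = 17500 / 16
whole = 4375/4

4375/4


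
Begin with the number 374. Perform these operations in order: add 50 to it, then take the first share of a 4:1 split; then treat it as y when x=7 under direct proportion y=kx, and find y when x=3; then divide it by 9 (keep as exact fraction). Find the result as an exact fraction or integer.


Start with 374.
Step 1: Add 50: 374+50=424; split 4:1 first = 424*4/5 = 1696/5
Step 2: Direct prop: k = (1696/5)/7; new y = k*3 = 1696/5*3/7 = 5088/35
Step 3: Divide by 9: 5088/35 / 9 = 1696/105
Final result = 1696/105

1696/105


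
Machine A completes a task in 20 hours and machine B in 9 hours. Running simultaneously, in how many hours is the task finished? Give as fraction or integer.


Rate of A = 1/20 job per hour
Rate of B = 1/9 job per hour
Combined rate = 1/20 + 1/9
Find common denominator: (9 + 20)/(20*9) = 29/180
Combined rate = 29/180 job per hour
Time together = 1 / (29/180) = 180/29 hours

180/29


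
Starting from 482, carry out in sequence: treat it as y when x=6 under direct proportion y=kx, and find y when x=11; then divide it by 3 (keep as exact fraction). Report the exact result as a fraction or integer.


Start with 482.
Step 1: Direct prop: k = (482)/6; new y = k*11 = 482*11/6 = 2651/3
Step 2: Divide by 3: 2651/3 / 3 = 2651/9
Final result = 2651/9

2651/9


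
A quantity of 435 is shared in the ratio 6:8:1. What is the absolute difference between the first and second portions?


Total parts = 6 + 8 + 1 = 15
Value per part = 435 / 15 = 29
Shares: 6*29=174, 8*29=232, 1*29=29
First share = 174, second share = 232
Difference = |174 - 232| = 58

58


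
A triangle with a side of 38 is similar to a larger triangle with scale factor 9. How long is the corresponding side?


Similar triangles have proportional sides
Scale factor = 9
Smaller side = 38
Corresponding larger side = 38 * 9
= 342

342


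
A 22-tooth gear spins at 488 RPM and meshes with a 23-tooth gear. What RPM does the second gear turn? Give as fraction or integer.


Gear ratio: teeth_A * RPM_A = teeth_B * RPM_B
22 * 488 = 23 * RPM_B
10736 = 23 * RPM_B
RPM_B = 10736 / 23
RPM_B = 10736/23

10736/23


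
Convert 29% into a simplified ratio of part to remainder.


Part = 29%, Remainder = 71%
Ratio = 29:71
GCD(29, 71) = 1
Simplify: 29:71 = 29:71

29:71


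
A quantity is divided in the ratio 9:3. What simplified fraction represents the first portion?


Total parts = 9 + 3 = 12
First part fraction = 9/12
Simplify: 9/12 = 3/4

3/4


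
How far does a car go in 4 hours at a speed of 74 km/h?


Using distance = speed * time
Speed = 74 km/h
Time = 4 hours
Distance = 74 * 4
= 296 km

296


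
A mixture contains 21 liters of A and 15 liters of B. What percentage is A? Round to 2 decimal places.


Volume of A = 21 L
Volume of B = 15 L
Total volume = 21 + 15 = 36 L
Percentage of A = (21/36) * 100
= 58.33%

58.33


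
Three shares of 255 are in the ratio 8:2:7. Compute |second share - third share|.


Total parts = 8 + 2 + 7 = 17
Value per part = 255 / 17 = 15
Shares: 8*15=120, 2*15=30, 7*15=105
Second share = 30, third share = 105
Difference = |30 - 105| = 75

75


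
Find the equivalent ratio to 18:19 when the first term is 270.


Original ratio: 18:19
First term target: 270
Scale factor = 270 / 18 = 15
Multiply second term: 19 * 15 = 285
Equivalent ratio = 270:285

270:285


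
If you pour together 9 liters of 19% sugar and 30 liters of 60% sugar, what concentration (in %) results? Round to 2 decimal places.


Solute in mixture 1 = 19% of 9 L = 9*19/100 = 171/100 L
Solute in mixture 2 = 60% of 30 L = 30*60/100 = 18 L
Total solute = 171/100 + 18 = 1971/100 L
Total volume = 9 + 30 = 39 L
Final concentration = 1971/100/39 * 100 = 50.54%

50.54


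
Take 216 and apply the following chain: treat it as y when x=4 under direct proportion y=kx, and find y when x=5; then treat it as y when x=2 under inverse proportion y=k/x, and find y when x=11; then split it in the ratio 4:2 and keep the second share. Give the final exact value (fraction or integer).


Start with 216.
Step 1: Direct prop: k = (216)/4; new y = k*5 = 216*5/4 = 270
Step 2: Inverse prop: k = (270)*2; new y = k/11 = 270*2/11 = 540/11
Step 3: Split 4:2, second share = 540/11 * 2/6 = 180/11
Final result = 180/11

180/11


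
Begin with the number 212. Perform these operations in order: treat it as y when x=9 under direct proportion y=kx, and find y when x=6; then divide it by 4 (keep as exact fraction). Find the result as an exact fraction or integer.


Start with 212.
Step 1: Direct prop: k = (212)/9; new y = k*6 = 212*6/9 = 424/3
Step 2: Divide by 4: 424/3 / 4 = 106/3
Final result = 106/3

106/3


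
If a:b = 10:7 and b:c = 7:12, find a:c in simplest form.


Given a:b = 10:7 and b:c = 7:12
Make b consistent. Multiply first ratio by 7: a:b = 70:49
Multiply second ratio by 7: b:c = 49:84
Now b = 49 in both, so a:b:c = 70:49:84
Therefore a:c = 70:84
Simplify by GCD: a:c = 5:6

5:6


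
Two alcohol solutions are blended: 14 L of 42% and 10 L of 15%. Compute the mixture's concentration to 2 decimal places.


Solute in mixture 1 = 42% of 14 L = 14*42/100 = 147/25 L
Solute in mixture 2 = 15% of 10 L = 10*15/100 = 3/2 L
Total solute = 147/25 + 3/2 = 369/50 L
Total volume = 14 + 10 = 24 L
Final concentration = 369/50/24 * 100 = 30.75%

30.75


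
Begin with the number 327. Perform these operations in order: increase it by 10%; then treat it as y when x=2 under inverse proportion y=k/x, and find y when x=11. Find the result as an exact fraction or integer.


Start with 327.
Step 1: Increase by 10%: 327 * 110/100 = 3597/10
Step 2: Inverse prop: k = (3597/10)*2; new y = k/11 = 3597/10*2/11 = 327/5
Final result = 327/5

327/5


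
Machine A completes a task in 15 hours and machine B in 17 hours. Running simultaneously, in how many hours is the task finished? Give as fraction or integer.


Rate of A = 1/15 job per hour
Rate of B = 1/17 job per hour
Combined rate = 1/15 + 1/17
Find common denominator: (17 + 15)/(15*17) = 32/255
Combined rate = 32/255 job per hour
Time together = 1 / (32/255) = 255/32 hours

255/32


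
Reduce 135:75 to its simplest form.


Find GCD(135, 75)
GCD = 15
Divide both by 15: 135/15 = 9, 75/15 = 5
Simplified ratio = 9:5

9:5


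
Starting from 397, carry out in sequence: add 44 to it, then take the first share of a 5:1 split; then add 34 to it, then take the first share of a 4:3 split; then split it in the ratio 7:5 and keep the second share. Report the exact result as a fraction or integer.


Start with 397.
Step 1: Add 44: 397+44=441; split 5:1 first = 441*5/6 = 735/2
Step 2: Add 34: 735/2+34=803/2; split 4:3 first = 803/2*4/7 = 1606/7
Step 3: Split 7:5, second share = 1606/7 * 5/12 = 4015/42
Final result = 4015/42

4015/42


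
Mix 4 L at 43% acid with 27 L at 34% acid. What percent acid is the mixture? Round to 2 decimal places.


Solute in mixture 1 = 43% of 4 L = 4*43/100 = 43/25 L
Solute in mixture 2 = 34% of 27 L = 27*34/100 = 459/50 L
Total solute = 43/25 + 459/50 = 109/10 L
Total volume = 4 + 27 = 31 L
Final concentration = 109/10/31 * 100 = 35.16%

35.16


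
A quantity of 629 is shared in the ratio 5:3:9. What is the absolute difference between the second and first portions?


Total parts = 5 + 3 + 9 = 17
Value per part = 629 / 17 = 37
Shares: 5*37=185, 3*37=111, 9*37=333
Second share = 111, first share = 185
Difference = |111 - 185| = 74

74


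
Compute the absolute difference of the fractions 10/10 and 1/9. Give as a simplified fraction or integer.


Simplify: 10/10 = 1 and 1/9 = 1/9
Find common denominator: LCD = 9
Convert: 9/9 and 1/9
Difference = |9 - 1|/9 = 8/9
Simplified = 8/9

8/9


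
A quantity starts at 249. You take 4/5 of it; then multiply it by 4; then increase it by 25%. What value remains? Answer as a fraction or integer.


Start with 249.
Step 1: Take 4/5: 249 * 4/5 = 996/5
Step 2: Multiply by 4: 996/5 * 4 = 3984/5
Step 3: Increase by 25%: 3984/5 * 125/100 = 996
Final result = 996

996


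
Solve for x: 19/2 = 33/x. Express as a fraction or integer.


Setting up: 19/2 = 33/x
Cross multiply: 19 * x = 2 * 33
19x = 66
x = 66/19
x = 66/19

66/19


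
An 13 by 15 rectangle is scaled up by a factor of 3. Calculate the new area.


Original dimensions: 13 x 15
Enlargement factor = 3
New width = 13 * 3 = 39
New height = 15 * 3 = 45
New area = 39 * 45 = 1755

1755


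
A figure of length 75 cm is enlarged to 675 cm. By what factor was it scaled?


Original length = 75 cm
Scaled length = 675 cm
Scale factor = 675 / 75
= 9

9


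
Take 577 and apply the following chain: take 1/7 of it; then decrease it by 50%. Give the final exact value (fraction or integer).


Start with 577.
Step 1: Take 1/7: 577 * 1/7 = 577/7
Step 2: Decrease by 50%: 577/7 * 50/100 = 577/14
Final result = 577/14

577/14


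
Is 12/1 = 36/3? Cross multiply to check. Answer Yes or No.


Cross multiply to check 12/1 = 36/3
Left cross product: 12 * 3 = 36
Right cross product: 1 * 36 = 36
36 = 36
Equal, so proportions match => Yes

Yes


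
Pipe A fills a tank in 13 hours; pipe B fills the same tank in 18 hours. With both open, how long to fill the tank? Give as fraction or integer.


Rate of A = 1/13 job per hour
Rate of B = 1/18 job per hour
Combined rate = 1/13 + 1/18
Find common denominator: (18 + 13)/(13*18) = 31/234
Combined rate = 31/234 job per hour
Time together = 1 / (31/234) = 234/31 hours

234/31


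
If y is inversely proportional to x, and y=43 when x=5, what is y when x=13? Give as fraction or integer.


Inverse proportion: y = k/x
Find k: k = 5 * 43 = 215
Compute y at x=13: y = 215/13
y = 215/13

215/13


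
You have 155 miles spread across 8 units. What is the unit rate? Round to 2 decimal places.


Total miles = 155
Number of units = 8
Unit rate = 155 / 8
= 19.38 miles per unit

19.38


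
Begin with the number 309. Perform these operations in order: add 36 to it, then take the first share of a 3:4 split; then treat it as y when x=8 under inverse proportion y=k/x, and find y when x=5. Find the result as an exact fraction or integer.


Start with 309.
Step 1: Add 36: 309+36=345; split 3:4 first = 345*3/7 = 1035/7
Step 2: Inverse prop: k = (1035/7)*8; new y = k/5 = 1035/7*8/5 = 1656/7
Final result = 1656/7

1656/7


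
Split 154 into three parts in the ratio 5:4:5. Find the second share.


Ratio = 5:4:5
Total parts = 5 + 4 + 5 = 14
Value per part = 154 / 14 = 11
First share = 5 * 11 = 55
Middle share = 4 * 11 = 44
Third share = 5 * 11 = 55

44


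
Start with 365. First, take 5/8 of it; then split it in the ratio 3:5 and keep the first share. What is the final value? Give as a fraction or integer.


Start with 365.
Step 1: Take 5/8: 365 * 5/8 = 1825/8
Step 2: Split 3:5, first share = 1825/8 * 3/8 = 5475/64
Final result = 5475/64

5475/64


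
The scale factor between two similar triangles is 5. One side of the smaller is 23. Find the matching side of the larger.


Similar triangles have proportional sides
Scale factor = 5
Smaller side = 23
Corresponding larger side = 23 * 5
= 115

115


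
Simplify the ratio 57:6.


Find GCD(57, 6)
GCD = 3
Divide both by 3: 57/3 = 19, 6/3 = 2
Simplified ratio = 19:2

19:2


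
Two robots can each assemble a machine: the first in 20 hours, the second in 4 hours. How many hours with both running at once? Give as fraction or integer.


Rate of A = 1/20 job per hour
Rate of B = 1/4 job per hour
Combined rate = 1/20 + 1/4
Find common denominator: (4 + 20)/(20*4) = 24/80
Combined rate = 3/10 job per hour
Time together = 1 / (3/10) = 10/3 hours

10/3


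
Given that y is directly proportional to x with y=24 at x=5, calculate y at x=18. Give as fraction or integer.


Direct proportion: y = kx
Find k: k = 24/5 = 24/5
Compute y at x=18: y = 24/5 * 18
y = 432/5

432/5


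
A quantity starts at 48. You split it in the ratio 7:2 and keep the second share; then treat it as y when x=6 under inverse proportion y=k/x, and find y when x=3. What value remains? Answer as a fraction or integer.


Start with 48.
Step 1: Split 7:2, second share = 48 * 2/9 = 32/3
Step 2: Inverse prop: k = (32/3)*6; new y = k/3 = 32/3*6/3 = 64/3
Final result = 64/3

64/3


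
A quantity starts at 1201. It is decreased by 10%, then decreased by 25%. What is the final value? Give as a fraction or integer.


Start: 1201
Step 1: decrease by 10% => multiply by 90/100
  1201 * 90/100 = 10809/10
Step 2: decrease by 25% => multiply by 75/100
  10809/10 * 75/100 = 32427/40
Final value = 32427/40

32427/40


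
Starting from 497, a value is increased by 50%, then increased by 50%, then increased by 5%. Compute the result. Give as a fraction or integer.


Start: 497
Step 1: increase by 50% => multiply by 150/100
  497 * 150/100 = 1491/2
Step 2: increase by 50% => multiply by 150/100
  1491/2 * 150/100 = 4473/4
Step 3: increase by 5% => multiply by 105/100
  4473/4 * 105/100 = 93933/80
Final value = 93933/80

93933/80


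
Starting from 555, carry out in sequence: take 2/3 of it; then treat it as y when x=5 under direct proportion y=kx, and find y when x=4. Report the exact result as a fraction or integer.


Start with 555.
Step 1: Take 2/3: 555 * 2/3 = 370
Step 2: Direct prop: k = (370)/5; new y = k*4 = 370*4/5 = 296
Final result = 296

296


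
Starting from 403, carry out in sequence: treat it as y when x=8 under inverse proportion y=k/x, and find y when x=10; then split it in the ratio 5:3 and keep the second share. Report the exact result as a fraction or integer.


Start with 403.
Step 1: Inverse prop: k = (403)*8; new y = k/10 = 403*8/10 = 1612/5
Step 2: Split 5:3, second share = 1612/5 * 3/8 = 1209/10
Final result = 1209/10

1209/10


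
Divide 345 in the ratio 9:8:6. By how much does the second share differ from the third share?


Total parts = 9 + 8 + 6 = 23
Value per part = 345 / 23 = 15
Shares: 9*15=135, 8*15=120, 6*15=90
Second share = 120, third share = 90
Difference = |120 - 90| = 30

30


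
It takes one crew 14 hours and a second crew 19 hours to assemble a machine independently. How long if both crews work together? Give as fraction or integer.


Rate of A = 1/14 job per hour
Rate of B = 1/19 job per hour
Combined rate = 1/14 + 1/19
Find common denominator: (19 + 14)/(14*19) = 33/266
Combined rate = 33/266 job per hour
Time together = 1 / (33/266) = 266/33 hours

266/33


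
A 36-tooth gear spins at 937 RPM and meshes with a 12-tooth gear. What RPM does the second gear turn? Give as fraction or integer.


Gear ratio: teeth_A * RPM_A = teeth_B * RPM_B
36 * 937 = 12 * RPM_B
33732 = 12 * RPM_B
RPM_B = 33732 / 12
RPM_B = 2811

2811


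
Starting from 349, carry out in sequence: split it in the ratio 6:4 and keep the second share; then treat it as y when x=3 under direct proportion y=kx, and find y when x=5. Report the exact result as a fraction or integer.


Start with 349.
Step 1: Split 6:4, second share = 349 * 4/10 = 698/5
Step 2: Direct prop: k = (698/5)/3; new y = k*5 = 698/5*5/3 = 698/3
Final result = 698/3

698/3


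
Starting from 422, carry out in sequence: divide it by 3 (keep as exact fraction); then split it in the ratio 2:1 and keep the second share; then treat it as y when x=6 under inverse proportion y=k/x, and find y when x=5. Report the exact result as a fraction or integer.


Start with 422.
Step 1: Divide by 3: 422 / 3 = 422/3
Step 2: Split 2:1, second share = 422/3 * 1/3 = 422/9
Step 3: Inverse prop: k = (422/9)*6; new y = k/5 = 422/9*6/5 = 844/15
Final result = 844/15

844/15


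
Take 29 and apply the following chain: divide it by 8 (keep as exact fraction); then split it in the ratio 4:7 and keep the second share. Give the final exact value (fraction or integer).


Start with 29.
Step 1: Divide by 8: 29 / 8 = 29/8
Step 2: Split 4:7, second share = 29/8 * 7/11 = 203/88
Final result = 203/88

203/88


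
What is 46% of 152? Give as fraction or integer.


Compute 46% of 152
Convert percentage: 46% = 46/100
Multiply: 152 * 46/100
= 6992/100
= 1748/25

1748/25


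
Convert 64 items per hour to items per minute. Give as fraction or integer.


Converting from per hour to per minute
Rate = 64 items per hour
Divide by 60: 64/60
= 16/15 items per minute

16/15


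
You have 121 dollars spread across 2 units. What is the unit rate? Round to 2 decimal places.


Total dollars = 121
Number of units = 2
Unit rate = 121 / 2
= 60.50 dollars per unit

60.50


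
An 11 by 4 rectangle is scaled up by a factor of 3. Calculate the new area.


Original dimensions: 11 x 4
Enlargement factor = 3
New width = 11 * 3 = 33
New height = 4 * 3 = 12
New area = 33 * 12 = 396

396


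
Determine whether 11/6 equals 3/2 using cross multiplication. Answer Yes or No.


Cross multiply to check 11/6 = 3/2
Left cross product: 11 * 2 = 22
Right cross product: 6 * 3 = 18
22 != 18
Not equal, so proportions differ => No

No


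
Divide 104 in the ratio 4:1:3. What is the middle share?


Ratio = 4:1:3
Total parts = 4 + 1 + 3 = 8
Value per part = 104 / 8 = 13
First share = 4 * 13 = 52
Middle share = 1 * 13 = 13
Third share = 3 * 13 = 39

13


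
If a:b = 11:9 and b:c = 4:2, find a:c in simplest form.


Given a:b = 11:9 and b:c = 4:2
Make b consistent. Multiply first ratio by 4: a:b = 44:36
Multiply second ratio by 9: b:c = 36:18
Now b = 36 in both, so a:b:c = 44:36:18
Therefore a:c = 44:18
Simplify by GCD: a:c = 22:9

22:9


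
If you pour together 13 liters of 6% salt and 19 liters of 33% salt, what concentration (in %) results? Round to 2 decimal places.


Solute in mixture 1 = 6% of 13 L = 13*6/100 = 39/50 L
Solute in mixture 2 = 33% of 19 L = 19*33/100 = 627/100 L
Total solute = 39/50 + 627/100 = 141/20 L
Total volume = 13 + 19 = 32 L
Final concentration = 141/20/32 * 100 = 22.03%

22.03


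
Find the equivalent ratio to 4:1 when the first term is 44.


Original ratio: 4:1
First term target: 44
Scale factor = 44 / 4 = 11
Multiply second term: 1 * 11 = 11
Equivalent ratio = 44:11

44:11


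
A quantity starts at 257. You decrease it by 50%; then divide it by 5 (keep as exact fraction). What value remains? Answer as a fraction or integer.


Start with 257.
Step 1: Decrease by 50%: 257 * 50/100 = 257/2
Step 2: Divide by 5: 257/2 / 5 = 257/10
Final result = 257/10

257/10


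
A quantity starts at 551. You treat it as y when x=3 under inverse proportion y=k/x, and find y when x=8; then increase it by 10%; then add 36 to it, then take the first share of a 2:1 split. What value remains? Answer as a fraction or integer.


Start with 551.
Step 1: Inverse prop: k = (551)*3; new y = k/8 = 551*3/8 = 1653/8
Step 2: Increase by 10%: 1653/8 * 110/100 = 18183/80
Step 3: Add 36: 18183/80+36=21063/80; split 2:1 first = 21063/80*2/3 = 7021/40
Final result = 7021/40

7021/40


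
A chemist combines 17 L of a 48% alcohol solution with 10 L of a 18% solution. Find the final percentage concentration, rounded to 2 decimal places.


Solute in mixture 1 = 48% of 17 L = 17*48/100 = 204/25 L
Solute in mixture 2 = 18% of 10 L = 10*18/100 = 9/5 L
Total solute = 204/25 + 9/5 = 249/25 L
Total volume = 17 + 10 = 27 L
Final concentration = 249/25/27 * 100 = 36.89%

36.89


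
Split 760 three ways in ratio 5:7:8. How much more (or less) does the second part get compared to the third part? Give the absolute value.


Total parts = 5 + 7 + 8 = 20
Value per part = 760 / 20 = 38
Shares: 5*38=190, 7*38=266, 8*38=304
Second share = 266, third share = 304
Difference = |266 - 304| = 38

38


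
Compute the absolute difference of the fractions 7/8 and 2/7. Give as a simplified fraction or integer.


Simplify: 7/8 = 7/8 and 2/7 = 2/7
Find common denominator: LCD = 56
Convert: 49/56 and 16/56
Difference = |49 - 16|/56 = 33/56
Simplified = 33/56

33/56


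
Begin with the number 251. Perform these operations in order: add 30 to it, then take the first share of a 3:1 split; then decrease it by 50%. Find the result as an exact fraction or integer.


Start with 251.
Step 1: Add 30: 251+30=281; split 3:1 first = 281*3/4 = 843/4
Step 2: Decrease by 50%: 843/4 * 50/100 = 843/8
Final result = 843/8

843/8


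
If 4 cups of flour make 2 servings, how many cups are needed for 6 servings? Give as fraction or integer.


Original: 4 cups for 2 servings
Target servings = 6
Scaling factor = 6/2
New amount = 4 * 6/2
= 24/2
= 12 cups

12


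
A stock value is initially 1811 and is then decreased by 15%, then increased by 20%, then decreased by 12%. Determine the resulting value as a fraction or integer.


Start: 1811
Step 1: decrease by 15% => multiply by 85/100
  1811 * 85/100 = 30787/20
Step 2: increase by 20% => multiply by 120/100
  30787/20 * 120/100 = 92361/50
Step 3: decrease by 12% => multiply by 88/100
  92361/50 * 88/100 = 1015971/625
Final value = 1015971/625

1015971/625


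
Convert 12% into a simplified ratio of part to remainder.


Part = 12%, Remainder = 88%
Ratio = 12:88
GCD(12, 88) = 4
Simplify: 3:22 = 3:22

3:22


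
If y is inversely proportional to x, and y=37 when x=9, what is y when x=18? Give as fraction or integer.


Inverse proportion: y = k/x
Find k: k = 9 * 37 = 333
Compute y at x=18: y = 333/18
y = 37/2

37/2


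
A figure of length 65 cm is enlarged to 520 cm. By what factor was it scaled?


Original length = 65 cm
Scaled length = 520 cm
Scale factor = 520 / 65
= 8

8


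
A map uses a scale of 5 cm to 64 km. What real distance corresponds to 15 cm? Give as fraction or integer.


Map scale: 5 cm = 64 km
Measured distance on map = 15 cm
Set up proportion: 15 * 64 / 5
= 960 / 5
= 192 km

192


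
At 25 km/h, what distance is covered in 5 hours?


Using distance = speed * time
Speed = 25 km/h
Time = 5 hours
Distance = 25 * 5
= 125 km

125


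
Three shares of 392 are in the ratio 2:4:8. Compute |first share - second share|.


Total parts = 2 + 4 + 8 = 14
Value per part = 392 / 14 = 28
Shares: 2*28=56, 4*28=112, 8*28=224
First share = 56, second share = 112
Difference = |56 - 112| = 56

56


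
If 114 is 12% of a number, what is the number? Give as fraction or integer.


Given: 114 is 12% of the whole
Set up: 114 = 12/100 * whole
whole = 114 * 100 / 12
whole = 11400 / 12
whole = 950

950


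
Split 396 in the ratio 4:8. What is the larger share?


Total parts = 4 + 8 = 12
Value per part = 396 / 12 = 33
First share = 4 * 33 = 132
Second share = 8 * 33 = 264
Larger share = 264

264


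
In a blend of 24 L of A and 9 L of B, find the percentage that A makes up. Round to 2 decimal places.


Volume of A = 24 L
Volume of B = 9 L
Total volume = 24 + 9 = 33 L
Percentage of A = (24/33) * 100
= 72.73%

72.73


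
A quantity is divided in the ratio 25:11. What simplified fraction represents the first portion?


Total parts = 25 + 11 = 36
First part fraction = 25/36
Simplify: 25/36 = 25/36

25/36


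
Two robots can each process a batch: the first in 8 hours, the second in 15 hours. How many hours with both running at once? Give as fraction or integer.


Rate of A = 1/8 job per hour
Rate of B = 1/15 job per hour
Combined rate = 1/8 + 1/15
Find common denominator: (15 + 8)/(8*15) = 23/120
Combined rate = 23/120 job per hour
Time together = 1 / (23/120) = 120/23 hours

120/23


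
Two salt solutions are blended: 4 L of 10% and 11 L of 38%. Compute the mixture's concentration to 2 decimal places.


Solute in mixture 1 = 10% of 4 L = 4*10/100 = 2/5 L
Solute in mixture 2 = 38% of 11 L = 11*38/100 = 209/50 L
Total solute = 2/5 + 209/50 = 229/50 L
Total volume = 4 + 11 = 15 L
Final concentration = 229/50/15 * 100 = 30.53%

30.53


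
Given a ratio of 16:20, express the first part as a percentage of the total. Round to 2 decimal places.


Total parts = 16 + 20 = 36
First part fraction = 16/36
Percentage = (16/36) * 100
= 0.444444 * 100
= 44.44%

44.44


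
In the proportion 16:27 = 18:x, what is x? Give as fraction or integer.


Setting up: 16/27 = 18/x
Cross multiply: 16 * x = 27 * 18
16x = 486
x = 486/16
x = 243/8

243/8


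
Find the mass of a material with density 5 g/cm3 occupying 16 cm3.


Using mass = density * volume
Density = 5 g/cm3
Volume = 16 cm3
Mass = 5 * 16
= 80 g

80


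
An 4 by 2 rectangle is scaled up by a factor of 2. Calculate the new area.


Original dimensions: 4 x 2
Enlargement factor = 2
New width = 4 * 2 = 8
New height = 2 * 2 = 4
New area = 8 * 4 = 32

32


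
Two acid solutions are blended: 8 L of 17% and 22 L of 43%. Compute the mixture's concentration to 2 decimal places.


Solute in mixture 1 = 17% of 8 L = 8*17/100 = 34/25 L
Solute in mixture 2 = 43% of 22 L = 22*43/100 = 473/50 L
Total solute = 34/25 + 473/50 = 541/50 L
Total volume = 8 + 22 = 30 L
Final concentration = 541/50/30 * 100 = 36.07%

36.07


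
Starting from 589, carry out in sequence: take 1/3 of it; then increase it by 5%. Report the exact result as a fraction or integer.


Start with 589.
Step 1: Take 1/3: 589 * 1/3 = 589/3
Step 2: Increase by 5%: 589/3 * 105/100 = 4123/20
Final result = 4123/20

4123/20


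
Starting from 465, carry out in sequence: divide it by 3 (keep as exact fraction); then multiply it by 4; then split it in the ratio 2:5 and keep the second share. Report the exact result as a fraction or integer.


Start with 465.
Step 1: Divide by 3: 465 / 3 = 155
Step 2: Multiply by 4: 155 * 4 = 620
Step 3: Split 2:5, second share = 620 * 5/7 = 3100/7
Final result = 3100/7

3100/7


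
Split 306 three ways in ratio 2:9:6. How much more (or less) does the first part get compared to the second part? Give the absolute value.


Total parts = 2 + 9 + 6 = 17
Value per part = 306 / 17 = 18
Shares: 2*18=36, 9*18=162, 6*18=108
First share = 36, second share = 162
Difference = |36 - 162| = 126

126


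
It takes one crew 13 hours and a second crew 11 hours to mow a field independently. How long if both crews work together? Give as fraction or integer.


Rate of A = 1/13 job per hour
Rate of B = 1/11 job per hour
Combined rate = 1/13 + 1/11
Find common denominator: (11 + 13)/(13*11) = 24/143
Combined rate = 24/143 job per hour
Time together = 1 / (24/143) = 143/24 hours

143/24


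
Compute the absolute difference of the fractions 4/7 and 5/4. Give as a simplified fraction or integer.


Simplify: 4/7 = 4/7 and 5/4 = 5/4
Find common denominator: LCD = 28
Convert: 16/28 and 35/28
Difference = |16 - 35|/28 = 19/28
Simplified = 19/28

19/28


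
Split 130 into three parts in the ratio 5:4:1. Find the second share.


Ratio = 5:4:1
Total parts = 5 + 4 + 1 = 10
Value per part = 130 / 10 = 13
First share = 5 * 13 = 65
Middle share = 4 * 13 = 52
Third share = 1 * 13 = 13

52


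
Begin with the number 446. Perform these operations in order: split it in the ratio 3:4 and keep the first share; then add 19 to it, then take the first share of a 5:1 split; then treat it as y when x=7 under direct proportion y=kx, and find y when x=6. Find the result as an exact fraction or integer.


Start with 446.
Step 1: Split 3:4, first share = 446 * 3/7 = 1338/7
Step 2: Add 19: 1338/7+19=1471/7; split 5:1 first = 1471/7*5/6 = 7355/42
Step 3: Direct prop: k = (7355/42)/7; new y = k*6 = 7355/42*6/7 = 7355/49
Final result = 7355/49

7355/49


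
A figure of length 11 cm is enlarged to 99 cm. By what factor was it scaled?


Original length = 11 cm
Scaled length = 99 cm
Scale factor = 99 / 11
= 9

9


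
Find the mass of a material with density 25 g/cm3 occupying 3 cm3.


Using mass = density * volume
Density = 25 g/cm3
Volume = 3 cm3
Mass = 25 * 3
= 75 g

75


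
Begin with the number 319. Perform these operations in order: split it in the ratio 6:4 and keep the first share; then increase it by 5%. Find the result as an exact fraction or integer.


Start with 319.
Step 1: Split 6:4, first share = 319 * 6/10 = 957/5
Step 2: Increase by 5%: 957/5 * 105/100 = 20097/100
Final result = 20097/100

20097/100


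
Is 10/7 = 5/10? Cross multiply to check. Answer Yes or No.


Cross multiply to check 10/7 = 5/10
Left cross product: 10 * 10 = 100
Right cross product: 7 * 5 = 35
100 != 35
Not equal, so proportions differ => No

No


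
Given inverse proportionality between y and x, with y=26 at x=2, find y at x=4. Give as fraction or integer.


Inverse proportion: y = k/x
Find k: k = 2 * 26 = 52
Compute y at x=4: y = 52/4
y = 13

13


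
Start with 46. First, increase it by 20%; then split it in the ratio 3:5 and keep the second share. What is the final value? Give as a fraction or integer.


Start with 46.
Step 1: Increase by 20%: 46 * 120/100 = 276/5
Step 2: Split 3:5, second share = 276/5 * 5/8 = 69/2
Final result = 69/2

69/2


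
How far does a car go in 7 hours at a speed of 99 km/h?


Using distance = speed * time
Speed = 99 km/h
Time = 7 hours
Distance = 99 * 7
= 693 km

693


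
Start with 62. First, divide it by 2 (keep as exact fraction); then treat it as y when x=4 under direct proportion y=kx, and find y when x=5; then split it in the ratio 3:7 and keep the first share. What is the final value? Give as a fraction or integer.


Start with 62.
Step 1: Divide by 2: 62 / 2 = 31
Step 2: Direct prop: k = (31)/4; new y = k*5 = 31*5/4 = 155/4
Step 3: Split 3:7, first share = 155/4 * 3/10 = 93/8
Final result = 93/8

93/8


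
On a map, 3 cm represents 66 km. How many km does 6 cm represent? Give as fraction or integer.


Map scale: 3 cm = 66 km
Measured distance on map = 6 cm
Set up proportion: 6 * 66 / 3
= 396 / 3
= 132 km

132


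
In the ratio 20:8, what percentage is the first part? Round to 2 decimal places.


Total parts = 20 + 8 = 28
First part fraction = 20/28
Percentage = (20/28) * 100
= 0.714286 * 100
= 71.43%

71.43


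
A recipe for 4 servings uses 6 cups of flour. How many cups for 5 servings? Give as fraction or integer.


Original: 6 cups for 4 servings
Target servings = 5
Scaling factor = 5/4
New amount = 6 * 5/4
= 30/4
= 15/2 cups

15/2


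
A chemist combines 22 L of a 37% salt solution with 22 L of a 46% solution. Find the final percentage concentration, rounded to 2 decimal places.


Solute in mixture 1 = 37% of 22 L = 22*37/100 = 407/50 L
Solute in mixture 2 = 46% of 22 L = 22*46/100 = 253/25 L
Total solute = 407/50 + 253/25 = 913/50 L
Total volume = 22 + 22 = 44 L
Final concentration = 913/50/44 * 100 = 41.50%

41.50


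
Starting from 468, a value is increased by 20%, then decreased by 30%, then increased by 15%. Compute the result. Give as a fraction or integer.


Start: 468
Step 1: increase by 20% => multiply by 120/100
  468 * 120/100 = 2808/5
Step 2: decrease by 30% => multiply by 70/100
  2808/5 * 70/100 = 9828/25
Step 3: increase by 15% => multiply by 115/100
  9828/25 * 115/100 = 56511/125
Final value = 56511/125

56511/125


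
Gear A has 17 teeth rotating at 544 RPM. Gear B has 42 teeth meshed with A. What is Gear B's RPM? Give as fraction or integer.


Gear ratio: teeth_A * RPM_A = teeth_B * RPM_B
17 * 544 = 42 * RPM_B
9248 = 42 * RPM_B
RPM_B = 9248 / 42
RPM_B = 4624/21

4624/21


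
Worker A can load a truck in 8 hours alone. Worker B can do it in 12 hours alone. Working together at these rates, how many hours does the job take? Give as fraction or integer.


Rate of A = 1/8 job per hour
Rate of B = 1/12 job per hour
Combined rate = 1/8 + 1/12
Find common denominator: (12 + 8)/(8*12) = 20/96
Combined rate = 5/24 job per hour
Time together = 1 / (5/24) = 24/5 hours

24/5


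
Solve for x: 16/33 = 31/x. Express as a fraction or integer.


Setting up: 16/33 = 31/x
Cross multiply: 16 * x = 33 * 31
16x = 1023
x = 1023/16
x = 1023/16

1023/16


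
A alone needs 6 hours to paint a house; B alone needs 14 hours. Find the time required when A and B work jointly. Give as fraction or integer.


Rate of A = 1/6 job per hour
Rate of B = 1/14 job per hour
Combined rate = 1/6 + 1/14
Find common denominator: (14 + 6)/(6*14) = 20/84
Combined rate = 5/21 job per hour
Time together = 1 / (5/21) = 21/5 hours

21/5


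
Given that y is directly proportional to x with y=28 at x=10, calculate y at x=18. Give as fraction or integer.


Direct proportion: y = kx
Find k: k = 28/10 = 14/5
Compute y at x=18: y = 14/5 * 18
y = 252/5

252/5


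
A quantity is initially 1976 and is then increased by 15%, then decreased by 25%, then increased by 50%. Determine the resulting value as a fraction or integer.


Start: 1976
Step 1: increase by 15% => multiply by 115/100
  1976 * 115/100 = 11362/5
Step 2: decrease by 25% => multiply by 75/100
  11362/5 * 75/100 = 17043/10
Step 3: increase by 50% => multiply by 150/100
  17043/10 * 150/100 = 51129/20
Final value = 51129/20

51129/20


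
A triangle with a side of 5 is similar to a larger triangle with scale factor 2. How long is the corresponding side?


Similar triangles have proportional sides
Scale factor = 2
Smaller side = 5
Corresponding larger side = 5 * 2
= 10

10


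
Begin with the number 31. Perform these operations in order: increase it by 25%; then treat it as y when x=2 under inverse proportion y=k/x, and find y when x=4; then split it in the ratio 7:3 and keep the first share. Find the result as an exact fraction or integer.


Start with 31.
Step 1: Increase by 25%: 31 * 125/100 = 155/4
Step 2: Inverse prop: k = (155/4)*2; new y = k/4 = 155/4*2/4 = 155/8
Step 3: Split 7:3, first share = 155/8 * 7/10 = 217/16
Final result = 217/16

217/16


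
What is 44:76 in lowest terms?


Find GCD(44, 76)
GCD = 4
Divide both by 4: 44/4 = 11, 76/4 = 19
Simplified ratio = 11:19

11:19


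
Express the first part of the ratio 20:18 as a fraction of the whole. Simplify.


Total parts = 20 + 18 = 38
First part fraction = 20/38
Simplify: 20/38 = 10/19

10/19


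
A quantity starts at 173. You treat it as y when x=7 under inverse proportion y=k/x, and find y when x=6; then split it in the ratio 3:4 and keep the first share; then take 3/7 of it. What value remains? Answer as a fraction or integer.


Start with 173.
Step 1: Inverse prop: k = (173)*7; new y = k/6 = 173*7/6 = 1211/6
Step 2: Split 3:4, first share = 1211/6 * 3/7 = 173/2
Step 3: Take 3/7: 173/2 * 3/7 = 519/14
Final result = 519/14

519/14


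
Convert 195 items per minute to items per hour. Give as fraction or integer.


Converting from per minute to per hour
Rate = 195 items per minute
Multiply by 60: 195 * 60
= 11700 items per hour

11700


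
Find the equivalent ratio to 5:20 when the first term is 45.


Original ratio: 5:20
First term target: 45
Scale factor = 45 / 5 = 9
Multiply second term: 20 * 9 = 180
Equivalent ratio = 45:180

45:180


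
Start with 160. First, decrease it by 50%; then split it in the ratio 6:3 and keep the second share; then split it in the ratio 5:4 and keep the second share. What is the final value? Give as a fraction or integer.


Start with 160.
Step 1: Decrease by 50%: 160 * 50/100 = 80
Step 2: Split 6:3, second share = 80 * 3/9 = 80/3
Step 3: Split 5:4, second share = 80/3 * 4/9 = 320/27
Final result = 320/27

320/27


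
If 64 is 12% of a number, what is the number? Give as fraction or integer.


Given: 64 is 12% of the whole
Set up: 64 = 12/100 * whole
whole = 64 * 100 / 12
whole = 6400 / 12
whole = 1600/3

1600/3


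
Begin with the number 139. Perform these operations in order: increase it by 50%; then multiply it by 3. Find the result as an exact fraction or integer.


Start with 139.
Step 1: Increase by 50%: 139 * 150/100 = 417/2
Step 2: Multiply by 3: 417/2 * 3 = 1251/2
Final result = 1251/2

1251/2


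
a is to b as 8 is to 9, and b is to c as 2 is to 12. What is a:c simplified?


Given a:b = 8:9 and b:c = 2:12
Make b consistent. Multiply first ratio by 2: a:b = 16:18
Multiply second ratio by 9: b:c = 18:108
Now b = 18 in both, so a:b:c = 16:18:108
Therefore a:c = 16:108
Simplify by GCD: a:c = 4:27

4:27


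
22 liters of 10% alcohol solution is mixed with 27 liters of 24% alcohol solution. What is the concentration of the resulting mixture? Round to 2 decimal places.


Solute in mixture 1 = 10% of 22 L = 22*10/100 = 11/5 L
Solute in mixture 2 = 24% of 27 L = 27*24/100 = 162/25 L
Total solute = 11/5 + 162/25 = 217/25 L
Total volume = 22 + 27 = 49 L
Final concentration = 217/25/49 * 100 = 17.71%

17.71


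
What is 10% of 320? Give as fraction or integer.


Compute 10% of 320
Convert percentage: 10% = 10/100
Multiply: 320 * 10/100
= 3200/100
= 32

32


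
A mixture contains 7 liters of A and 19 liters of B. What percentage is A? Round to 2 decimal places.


Volume of A = 7 L
Volume of B = 19 L
Total volume = 7 + 19 = 26 L
Percentage of A = (7/26) * 100
= 26.92%

26.92
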